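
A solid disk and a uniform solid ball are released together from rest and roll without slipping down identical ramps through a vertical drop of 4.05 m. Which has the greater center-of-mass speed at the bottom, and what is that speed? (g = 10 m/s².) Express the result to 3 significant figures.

the uniform solid ball, at v ≈ 7.61 m/s

For rolling without slipping, Mgh = ½(1+k)Mv² where k = I/(MR²), so v = √(2gh/(1+k)).
Solid disk: k = 0.5, giving v = √(2×10×4.05/1.5) = 7.348 m/s.
Uniform solid ball: k = 0.4, giving v = √(2×10×4.05/1.4) = 7.606 m/s.
The smaller k wins: the uniform solid ball, at ≈ 7.61 m/s.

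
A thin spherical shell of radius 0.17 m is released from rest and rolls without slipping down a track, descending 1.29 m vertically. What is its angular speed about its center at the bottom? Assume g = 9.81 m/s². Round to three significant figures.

With I = (2/3)MR², the ratio k = I/(MR²) is 2/3.
Since it rolls without slipping, ω = v/R and KE = ½Mv² + ½Iω² = ½(1+k)Mv² = (5/6)Mv².
Energy conservation Mgh = ½(1+k)Mv² gives v = √(2gh/(1+k)) = √(2 × 9.81 × 1.29 / 1.667) = 3.897 m/s.
The angular speed follows from ω = v/R = 3.897/0.17 ≈ 22.9 rad/s.

ω ≈ 22.9 rad/s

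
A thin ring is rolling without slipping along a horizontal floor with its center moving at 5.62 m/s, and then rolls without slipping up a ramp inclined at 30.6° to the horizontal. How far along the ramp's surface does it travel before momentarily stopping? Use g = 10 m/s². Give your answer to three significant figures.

d ≈ 6.20 m

For this body I = MR², i.e. k = I/(MR²) = 1.
Rolling without slipping gives ω = v/R, so the total kinetic energy is ½Mv² + ½Iω² = ½(1+k)Mv² = Mv².
Setting this equal to Mgh gives the vertical rise h = (1+k)v₀²/(2g) = 2×5.62²/(2×10) = 3.158 m.
Along the incline, d = h/sinθ = 3.158/sin30.6° ≈ 6.20 m.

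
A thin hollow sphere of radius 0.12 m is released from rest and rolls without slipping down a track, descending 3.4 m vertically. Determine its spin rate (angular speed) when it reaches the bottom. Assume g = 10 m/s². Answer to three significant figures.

ω ≈ 53.2 rad/s

For this body I = (2/3)MR², i.e. k = I/(MR²) = 2/3.
Pure rolling means v = ωR; then KE = ½Mv² + ½I(v/R)² = ½(1+k)Mv² = (5/6)Mv².
Energy conservation Mgh = ½(1+k)Mv² gives v = √(2gh/(1+k)) = √(2 × 10 × 3.4 / 1.667) = 6.387 m/s.
The angular speed follows from ω = v/R = 6.387/0.12 ≈ 53.2 rad/s.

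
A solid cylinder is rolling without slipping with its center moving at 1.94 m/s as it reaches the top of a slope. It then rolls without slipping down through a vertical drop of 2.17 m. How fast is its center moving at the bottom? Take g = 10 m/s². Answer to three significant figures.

With I = (1/2)MR², the ratio k = I/(MR²) is 0.5.
The rolling condition ω = v/R makes the rotational term ½I(v/R)² = ½kMv², so KE_total = ½(1+k)Mv² = (3/4)Mv².
Conserving energy between top and bottom: (3/4)Mv² = (3/4)Mv₀² + Mgh, hence v² = v₀² + 2gh/(1+k).
v = √(1.94² + 2×10×2.17/1.5) = √32.7 ≈ 5.72 m/s.

v ≈ 5.72 m/s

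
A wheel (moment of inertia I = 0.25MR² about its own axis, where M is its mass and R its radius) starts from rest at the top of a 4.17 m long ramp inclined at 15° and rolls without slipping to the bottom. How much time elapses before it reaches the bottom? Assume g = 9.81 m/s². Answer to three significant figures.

For this body I = 0.25MR², i.e. k = I/(MR²) = 0.25.
Along the incline Mg sinθ − f = Ma, and torque about the center fR = Iα = kMR²(a/R) gives f = kMa.
Hence a = g sinθ/(1+k) = 9.81×sin15°/1.25 = 2.031 m/s².
With constant a from rest, t = √(2L/a) = √(2·4.17/2.031) ≈ 2.03 s.

t ≈ 2.03 s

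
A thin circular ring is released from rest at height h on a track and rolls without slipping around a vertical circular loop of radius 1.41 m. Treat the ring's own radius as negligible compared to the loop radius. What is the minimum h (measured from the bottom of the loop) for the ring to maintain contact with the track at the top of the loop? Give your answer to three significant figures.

h_min ≈ 4.23 m

With I = MR², the ratio k = I/(MR²) is 1.
At the top, contact is just lost when gravity alone supplies the centripetal force: Mg = Mv_top²/r, i.e. v_top² = gr.
With ω = v/R, the kinetic energy at speed v is ½(1+k)Mv² = Mv².
Energy conservation from release (height h) to the top (height 2r): Mgh = Mg(2r) + M·gr.
Thus h_min = 2r + (1+k)r/2 = r(2 + 2/2) = 1.41 × 3 ≈ 4.23 m.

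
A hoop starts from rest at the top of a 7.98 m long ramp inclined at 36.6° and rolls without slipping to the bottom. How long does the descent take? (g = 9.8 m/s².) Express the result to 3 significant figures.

Here I = MR², so the shape factor k = I/(MR²) = 1.
Newton's second law down the slope: Mg sinθ − f = Ma. The torque equation fR = Iα (with α = a/R) gives f = kMa.
Hence a = g sinθ/(1+k) = 9.8×sin36.6°/2 = 2.922 m/s².
With constant a from rest, t = √(2L/a) = √(2·7.98/2.922) ≈ 2.34 s.

t ≈ 2.34 s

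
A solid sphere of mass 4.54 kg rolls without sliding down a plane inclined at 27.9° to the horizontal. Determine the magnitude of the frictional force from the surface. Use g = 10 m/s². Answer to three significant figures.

f ≈ 6.07 N

The moment of inertia is (2/5)MR², giving k ≡ I/(MR²) = 0.4.
Translational: Mg sinθ − f = Ma. Rotational about the CM: fR = Iα = kMRa, so f = kMa.
Combining, a = g sinθ/(1+k) and f = kMa = kMg sinθ/(1+k).
f = 0.4 × 4.54 × 10 × sin27.9° / 1.4 ≈ 6.07 N.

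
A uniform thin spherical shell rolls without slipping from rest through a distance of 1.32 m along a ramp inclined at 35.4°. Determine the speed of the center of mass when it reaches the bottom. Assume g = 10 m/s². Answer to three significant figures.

v ≈ 3.03 m/s

Here I = (2/3)MR², so the shape factor k = I/(MR²) = 2/3.
Rolling without slipping gives ω = v/R, so the total kinetic energy is ½Mv² + ½Iω² = ½(1+k)Mv² = (5/6)Mv².
The vertical drop is h = L sinθ = 1.32 × sin35.4° = 0.7647 m.
Energy conservation: Mgh = (5/6)Mv², so v = √(2gh/(1+k)) = √(2 × 10 × 0.7647 / 1.667) ≈ 3.03 m/s.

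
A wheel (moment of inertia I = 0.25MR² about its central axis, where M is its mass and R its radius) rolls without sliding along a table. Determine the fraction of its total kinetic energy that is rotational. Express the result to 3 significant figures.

fraction ≈ 0.200

The moment of inertia is 0.25MR², giving k ≡ I/(MR²) = 0.25.
Since ω = v/R, the translational part is ½Mv² and the rotational part is ½I(v/R)² = ½kMv²; the total is ½(1+k)Mv².
The rotational fraction is therefore k/(1+k) = 0.25/1.25 ≈ 0.200.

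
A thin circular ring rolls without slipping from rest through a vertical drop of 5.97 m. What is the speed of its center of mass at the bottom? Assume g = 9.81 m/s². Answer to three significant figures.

v ≈ 7.65 m/s

With I = MR², the ratio k = I/(MR²) is 1.
The rolling condition ω = v/R makes the rotational term ½I(v/R)² = ½kMv², so KE_total = ½(1+k)Mv² = Mv².
Energy conservation: Mgh = Mv², so v = √(2gh/(1+k)) = √(2 × 9.81 × 5.97 / 2) ≈ 7.65 m/s.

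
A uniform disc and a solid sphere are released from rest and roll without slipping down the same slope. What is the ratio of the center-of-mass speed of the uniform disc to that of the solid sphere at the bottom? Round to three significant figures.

v_ratio ≈ 0.966

Each satisfies Mgh = ½(1+k)Mv² with k = I/(MR²), so v ∝ 1/√(1+k).
For the uniform disc k = 0.5; for the solid sphere k = 0.4.
v₁/v₂ = √((1+k₂)/(1+k₁)) = √(1.4/1.5) ≈ 0.966.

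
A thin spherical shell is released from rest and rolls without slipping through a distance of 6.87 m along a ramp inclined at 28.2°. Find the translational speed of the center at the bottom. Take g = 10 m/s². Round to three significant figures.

v ≈ 6.24 m/s

The moment of inertia is (2/3)MR², giving k ≡ I/(MR²) = 2/3.
The rolling condition ω = v/R makes the rotational term ½I(v/R)² = ½kMv², so KE_total = ½(1+k)Mv² = (5/6)Mv².
The vertical drop is h = L sinθ = 6.87 × sin28.2° = 3.246 m.
Energy conservation: Mgh = (5/6)Mv², so v = √(2gh/(1+k)) = √(2 × 10 × 3.246 / 1.667) ≈ 6.24 m/s.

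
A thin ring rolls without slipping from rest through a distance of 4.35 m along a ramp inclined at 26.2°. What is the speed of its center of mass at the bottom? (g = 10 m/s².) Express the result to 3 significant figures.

v ≈ 4.38 m/s

With I = MR², the ratio k = I/(MR²) is 1.
The rolling condition ω = v/R makes the rotational term ½I(v/R)² = ½kMv², so KE_total = ½(1+k)Mv² = Mv².
The vertical drop is h = L sinθ = 4.35 × sin26.2° = 1.921 m.
Setting Mgh = Mv² gives v = √(2gh/(1+k)) = √(2·10·1.921/2) ≈ 4.38 m/s.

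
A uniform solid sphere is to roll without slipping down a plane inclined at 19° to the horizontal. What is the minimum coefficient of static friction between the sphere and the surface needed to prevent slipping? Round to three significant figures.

μ_min ≈ 0.0984

For this body I = (2/5)MR², i.e. k = I/(MR²) = 0.4.
Translational: Mg sinθ − f = Ma. Rotational about the CM: fR = Iα = kMRa, so f = kMa.
These give a = g sinθ/(1+k) and the required friction f = kMg sinθ/(1+k).
The normal force is N = Mg cosθ, so μ_min = f/N = k tanθ/(1+k).
μ_min = 0.4 × tan19° / 1.4 ≈ 0.0984.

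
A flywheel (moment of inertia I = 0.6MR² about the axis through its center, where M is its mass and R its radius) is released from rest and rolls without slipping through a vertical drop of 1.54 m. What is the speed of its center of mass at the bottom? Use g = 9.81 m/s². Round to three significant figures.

For this body I = 0.6MR², i.e. k = I/(MR²) = 0.6.
Pure rolling means v = ωR; then KE = ½Mv² + ½I(v/R)² = ½(1+k)Mv² = (4/5)Mv².
Energy conservation: Mgh = (4/5)Mv², so v = √(2gh/(1+k)) = √(2 × 9.81 × 1.54 / 1.6) ≈ 4.35 m/s.

v ≈ 4.35 m/s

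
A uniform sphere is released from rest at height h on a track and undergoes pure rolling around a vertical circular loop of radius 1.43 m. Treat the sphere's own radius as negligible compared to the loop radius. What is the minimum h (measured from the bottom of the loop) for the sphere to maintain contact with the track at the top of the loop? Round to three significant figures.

For this body I = (2/5)MR², i.e. k = I/(MR²) = 0.4.
At the top, contact is just lost when gravity alone supplies the centripetal force: Mg = Mv_top²/r, i.e. v_top² = gr.
With ω = v/R, the kinetic energy at speed v is ½(1+k)Mv² = (7/10)Mv².
Energy conservation from release (height h) to the top (height 2r): Mgh = Mg(2r) + (7/10)M·gr.
Thus h_min = 2r + (1+k)r/2 = r(2 + 1.4/2) = 1.43 × 2.7 ≈ 3.86 m.

h_min ≈ 3.86 m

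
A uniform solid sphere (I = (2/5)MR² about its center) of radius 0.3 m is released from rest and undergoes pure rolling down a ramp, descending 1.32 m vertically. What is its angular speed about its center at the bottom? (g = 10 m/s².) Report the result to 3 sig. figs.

ω ≈ 14.5 rad/s

With I = (2/5)MR², the ratio k = I/(MR²) is 0.4.
Rolling without slipping gives ω = v/R, so the total kinetic energy is ½Mv² + ½Iω² = ½(1+k)Mv² = (7/10)Mv².
Energy conservation Mgh = ½(1+k)Mv² gives v = √(2gh/(1+k)) = √(2 × 10 × 1.32 / 1.4) = 4.342 m/s.
Then ω = v/R = 4.342 / 0.3 ≈ 14.5 rad/s.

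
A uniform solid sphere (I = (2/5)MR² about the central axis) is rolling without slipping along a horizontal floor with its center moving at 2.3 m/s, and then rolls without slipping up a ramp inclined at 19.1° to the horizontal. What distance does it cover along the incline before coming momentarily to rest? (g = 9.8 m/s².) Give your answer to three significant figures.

For this body I = (2/5)MR², i.e. k = I/(MR²) = 0.4.
Since it rolls without slipping, ω = v/R and KE = ½Mv² + ½Iω² = ½(1+k)Mv² = (7/10)Mv².
Setting this equal to Mgh gives the vertical rise h = (1+k)v₀²/(2g) = 1.4×2.3²/(2×9.8) = 0.3779 m.
Along the incline, d = h/sinθ = 0.3779/sin19.1° ≈ 1.15 m.

d ≈ 1.15 m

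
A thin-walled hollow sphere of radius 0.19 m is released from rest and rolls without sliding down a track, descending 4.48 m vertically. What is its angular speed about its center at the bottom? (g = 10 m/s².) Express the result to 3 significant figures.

With I = (2/3)MR², the ratio k = I/(MR²) is 2/3.
The rolling condition ω = v/R makes the rotational term ½I(v/R)² = ½kMv², so KE_total = ½(1+k)Mv² = (5/6)Mv².
Energy conservation Mgh = ½(1+k)Mv² gives v = √(2gh/(1+k)) = √(2 × 10 × 4.48 / 1.667) = 7.332 m/s.
The angular speed follows from ω = v/R = 7.332/0.19 ≈ 38.6 rad/s.

ω ≈ 38.6 rad/s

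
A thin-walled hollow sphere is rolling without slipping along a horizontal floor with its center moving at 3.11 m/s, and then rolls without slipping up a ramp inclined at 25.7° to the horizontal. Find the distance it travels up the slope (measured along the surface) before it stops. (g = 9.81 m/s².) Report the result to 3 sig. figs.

d ≈ 1.89 m

For this body I = (2/3)MR², i.e. k = I/(MR²) = 2/3.
Rolling without slipping gives ω = v/R, so the total kinetic energy is ½Mv² + ½Iω² = ½(1+k)Mv² = (5/6)Mv².
Setting this equal to Mgh gives the vertical rise h = (1+k)v₀²/(2g) = 1.667×3.11²/(2×9.81) = 0.8216 m.
Along the incline, d = h/sinθ = 0.8216/sin25.7° ≈ 1.89 m.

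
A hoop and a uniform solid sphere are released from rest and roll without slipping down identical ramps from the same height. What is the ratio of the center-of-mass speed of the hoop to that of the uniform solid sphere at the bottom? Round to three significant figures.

Each satisfies Mgh = ½(1+k)Mv² with k = I/(MR²), so v ∝ 1/√(1+k).
For the hoop k = 1; for the uniform solid sphere k = 0.4.
v₁/v₂ = √((1+k₂)/(1+k₁)) = √(1.4/2) ≈ 0.837.

v_ratio ≈ 0.837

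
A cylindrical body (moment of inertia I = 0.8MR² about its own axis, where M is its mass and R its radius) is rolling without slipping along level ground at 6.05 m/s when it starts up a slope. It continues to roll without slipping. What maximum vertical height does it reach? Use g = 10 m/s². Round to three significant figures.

h ≈ 3.29 m

The moment of inertia is 0.8MR², giving k ≡ I/(MR²) = 0.8.
Rolling without slipping gives ω = v/R, so the total kinetic energy is ½Mv² + ½Iω² = ½(1+k)Mv² = (9/10)Mv².
All of this converts to potential energy at the highest point: (9/10)Mv₀² = Mgh.
Thus h = (1+k)v₀²/(2g) = 1.8 × 6.05² / (2 × 10) ≈ 3.29 m.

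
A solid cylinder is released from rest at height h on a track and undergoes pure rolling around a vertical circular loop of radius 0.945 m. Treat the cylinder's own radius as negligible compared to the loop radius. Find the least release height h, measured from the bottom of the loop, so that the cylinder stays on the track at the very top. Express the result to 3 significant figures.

h_min ≈ 2.60 m

Here I = (1/2)MR², so the shape factor k = I/(MR²) = 0.5.
At the top, contact is just lost when gravity alone supplies the centripetal force: Mg = Mv_top²/r, i.e. v_top² = gr.
With ω = v/R, the kinetic energy at speed v is ½(1+k)Mv² = (3/4)Mv².
Energy conservation from release (height h) to the top (height 2r): Mgh = Mg(2r) + (3/4)M·gr.
Thus h_min = 2r + (1+k)r/2 = r(2 + 1.5/2) = 0.945 × 2.75 ≈ 2.60 m.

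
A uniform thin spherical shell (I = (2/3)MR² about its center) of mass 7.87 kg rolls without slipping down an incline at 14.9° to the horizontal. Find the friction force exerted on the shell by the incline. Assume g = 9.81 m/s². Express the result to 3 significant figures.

For this body I = (2/3)MR², i.e. k = I/(MR²) = 2/3.
Along the incline Mg sinθ − f = Ma, and torque about the center fR = Iα = kMR²(a/R) gives f = kMa.
Combining, a = g sinθ/(1+k) and f = kMa = kMg sinθ/(1+k).
f = (2/3) × 7.87 × 9.81 × sin14.9° / 1.667 ≈ 7.94 N.

f ≈ 7.94 N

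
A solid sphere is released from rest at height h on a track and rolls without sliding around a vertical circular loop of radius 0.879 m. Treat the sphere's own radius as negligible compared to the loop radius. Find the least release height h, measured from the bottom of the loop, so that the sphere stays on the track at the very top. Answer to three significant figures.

h_min ≈ 2.37 m

Here I = (2/5)MR², so the shape factor k = I/(MR²) = 0.4.
At the top, contact is just lost when gravity alone supplies the centripetal force: Mg = Mv_top²/r, i.e. v_top² = gr.
With ω = v/R, the kinetic energy at speed v is ½(1+k)Mv² = (7/10)Mv².
Energy conservation from release (height h) to the top (height 2r): Mgh = Mg(2r) + (7/10)M·gr.
Thus h_min = 2r + (1+k)r/2 = r(2 + 1.4/2) = 0.879 × 2.7 ≈ 2.37 m.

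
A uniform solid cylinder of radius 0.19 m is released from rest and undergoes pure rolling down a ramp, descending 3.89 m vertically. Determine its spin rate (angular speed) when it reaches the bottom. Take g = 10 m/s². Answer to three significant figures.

ω ≈ 37.9 rad/s

With I = (1/2)MR², the ratio k = I/(MR²) is 0.5.
The rolling condition ω = v/R makes the rotational term ½I(v/R)² = ½kMv², so KE_total = ½(1+k)Mv² = (3/4)Mv².
Energy conservation Mgh = ½(1+k)Mv² gives v = √(2gh/(1+k)) = √(2 × 10 × 3.89 / 1.5) = 7.202 m/s.
The angular speed follows from ω = v/R = 7.202/0.19 ≈ 37.9 rad/s.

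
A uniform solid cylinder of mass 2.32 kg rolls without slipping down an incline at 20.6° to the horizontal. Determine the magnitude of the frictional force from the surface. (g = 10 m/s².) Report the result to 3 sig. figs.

f ≈ 2.72 N

With I = (1/2)MR², the ratio k = I/(MR²) is 0.5.
Along the incline Mg sinθ − f = Ma, and torque about the center fR = Iα = kMR²(a/R) gives f = kMa.
Combining, a = g sinθ/(1+k) and f = kMa = kMg sinθ/(1+k).
f = 0.5 × 2.32 × 10 × sin20.6° / 1.5 ≈ 2.72 N.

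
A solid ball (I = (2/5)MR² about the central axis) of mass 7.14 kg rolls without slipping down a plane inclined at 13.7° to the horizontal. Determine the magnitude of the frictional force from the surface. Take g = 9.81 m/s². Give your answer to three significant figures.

With I = (2/5)MR², the ratio k = I/(MR²) is 0.4.
Translational: Mg sinθ − f = Ma. Rotational about the CM: fR = Iα = kMRa, so f = kMa.
Combining, a = g sinθ/(1+k) and f = kMa = kMg sinθ/(1+k).
f = 0.4 × 7.14 × 9.81 × sin13.7° / 1.4 ≈ 4.74 N.

f ≈ 4.74 N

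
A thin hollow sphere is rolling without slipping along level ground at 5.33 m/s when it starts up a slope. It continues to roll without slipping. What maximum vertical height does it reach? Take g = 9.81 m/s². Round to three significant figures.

h ≈ 2.41 m

The moment of inertia is (2/3)MR², giving k ≡ I/(MR²) = 2/3.
Rolling without slipping gives ω = v/R, so the total kinetic energy is ½Mv² + ½Iω² = ½(1+k)Mv² = (5/6)Mv².
All of this converts to potential energy at the highest point: (5/6)Mv₀² = Mgh.
Thus h = (1+k)v₀²/(2g) = 1.667 × 5.33² / (2 × 9.81) ≈ 2.41 m.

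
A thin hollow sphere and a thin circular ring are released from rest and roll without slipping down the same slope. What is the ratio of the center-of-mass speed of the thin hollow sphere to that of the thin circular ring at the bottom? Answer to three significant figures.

v_ratio ≈ 1.10

Each satisfies Mgh = ½(1+k)Mv² with k = I/(MR²), so v ∝ 1/√(1+k).
For the thin hollow sphere k = 2/3; for the thin circular ring k = 1.
v₁/v₂ = √((1+k₂)/(1+k₁)) = √(2/1.667) ≈ 1.10.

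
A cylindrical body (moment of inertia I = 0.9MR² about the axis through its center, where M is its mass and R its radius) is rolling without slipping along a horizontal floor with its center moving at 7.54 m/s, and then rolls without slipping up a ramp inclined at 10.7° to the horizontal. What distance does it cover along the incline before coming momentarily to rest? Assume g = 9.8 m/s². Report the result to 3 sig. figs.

For this body I = 0.9MR², i.e. k = I/(MR²) = 0.9.
The rolling condition ω = v/R makes the rotational term ½I(v/R)² = ½kMv², so KE_total = ½(1+k)Mv² = (19/20)Mv².
Setting this equal to Mgh gives the vertical rise h = (1+k)v₀²/(2g) = 1.9×7.54²/(2×9.8) = 5.511 m.
Along the incline, d = h/sinθ = 5.511/sin10.7° ≈ 29.7 m.

d ≈ 29.7 m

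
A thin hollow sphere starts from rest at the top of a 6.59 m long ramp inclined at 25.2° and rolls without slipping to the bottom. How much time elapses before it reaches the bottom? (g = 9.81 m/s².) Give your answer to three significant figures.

The moment of inertia is (2/3)MR², giving k ≡ I/(MR²) = 2/3.
Along the incline Mg sinθ − f = Ma, and torque about the center fR = Iα = kMR²(a/R) gives f = kMa.
Hence a = g sinθ/(1+k) = 9.81×sin25.2°/1.667 = 2.506 m/s².
With constant a from rest, t = √(2L/a) = √(2·6.59/2.506) ≈ 2.29 s.

t ≈ 2.29 s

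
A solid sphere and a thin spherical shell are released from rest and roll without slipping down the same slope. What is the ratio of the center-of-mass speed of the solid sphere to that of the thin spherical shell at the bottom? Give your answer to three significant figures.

Each satisfies Mgh = ½(1+k)Mv² with k = I/(MR²), so v ∝ 1/√(1+k).
For the solid sphere k = 0.4; for the thin spherical shell k = 2/3.
v₁/v₂ = √((1+k₂)/(1+k₁)) = √(1.667/1.4) ≈ 1.09.

v_ratio ≈ 1.09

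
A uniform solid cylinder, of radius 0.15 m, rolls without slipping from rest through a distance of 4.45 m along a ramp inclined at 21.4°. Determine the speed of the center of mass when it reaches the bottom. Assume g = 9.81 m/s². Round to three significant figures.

v ≈ 4.61 m/s

The moment of inertia is (1/2)MR², giving k ≡ I/(MR²) = 0.5.
Pure rolling means v = ωR; then KE = ½Mv² + ½I(v/R)² = ½(1+k)Mv² = (3/4)Mv².
The vertical drop is h = L sinθ = 4.45 × sin21.4° = 1.624 m.
Energy conservation: Mgh = (3/4)Mv², so v = √(2gh/(1+k)) = √(2 × 9.81 × 1.624 / 1.5) ≈ 4.61 m/s.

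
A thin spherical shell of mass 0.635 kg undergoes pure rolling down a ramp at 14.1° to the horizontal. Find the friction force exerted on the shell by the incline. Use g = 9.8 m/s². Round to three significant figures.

For this body I = (2/3)MR², i.e. k = I/(MR²) = 2/3.
Translational: Mg sinθ − f = Ma. Rotational about the CM: fR = Iα = kMRa, so f = kMa.
Combining, a = g sinθ/(1+k) and f = kMa = kMg sinθ/(1+k).
f = (2/3) × 0.635 × 9.8 × sin14.1° / 1.667 ≈ 0.606 N.

f ≈ 0.606 N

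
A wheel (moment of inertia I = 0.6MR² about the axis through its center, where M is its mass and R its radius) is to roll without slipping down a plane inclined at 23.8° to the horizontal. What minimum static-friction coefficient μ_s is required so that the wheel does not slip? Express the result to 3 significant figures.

μ_min ≈ 0.165

The moment of inertia is 0.6MR², giving k ≡ I/(MR²) = 0.6.
Along the incline Mg sinθ − f = Ma, and torque about the center fR = Iα = kMR²(a/R) gives f = kMa.
These give a = g sinθ/(1+k) and the required friction f = kMg sinθ/(1+k).
The normal force is N = Mg cosθ, so μ_min = f/N = k tanθ/(1+k).
μ_min = 0.6 × tan23.8° / 1.6 ≈ 0.165.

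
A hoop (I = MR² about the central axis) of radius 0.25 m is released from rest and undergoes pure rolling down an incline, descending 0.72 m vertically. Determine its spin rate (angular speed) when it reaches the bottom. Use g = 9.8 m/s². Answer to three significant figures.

ω ≈ 10.6 rad/s

For this body I = MR², i.e. k = I/(MR²) = 1.
The rolling condition ω = v/R makes the rotational term ½I(v/R)² = ½kMv², so KE_total = ½(1+k)Mv² = Mv².
Energy conservation Mgh = ½(1+k)Mv² gives v = √(2gh/(1+k)) = √(2 × 9.8 × 0.72 / 2) = 2.656 m/s.
Then ω = v/R = 2.656 / 0.25 ≈ 10.6 rad/s.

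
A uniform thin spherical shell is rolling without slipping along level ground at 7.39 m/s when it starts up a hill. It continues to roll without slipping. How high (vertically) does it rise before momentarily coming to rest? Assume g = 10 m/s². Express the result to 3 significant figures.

h ≈ 4.55 m

The moment of inertia is (2/3)MR², giving k ≡ I/(MR²) = 2/3.
Since it rolls without slipping, ω = v/R and KE = ½Mv² + ½Iω² = ½(1+k)Mv² = (5/6)Mv².
All of this converts to potential energy at the highest point: (5/6)Mv₀² = Mgh.
Thus h = (1+k)v₀²/(2g) = 1.667 × 7.39² / (2 × 10) ≈ 4.55 m.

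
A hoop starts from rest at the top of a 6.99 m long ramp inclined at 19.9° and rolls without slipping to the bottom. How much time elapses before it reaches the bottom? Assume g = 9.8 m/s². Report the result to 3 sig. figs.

t ≈ 2.90 s

Here I = MR², so the shape factor k = I/(MR²) = 1.
Newton's second law down the slope: Mg sinθ − f = Ma. The torque equation fR = Iα (with α = a/R) gives f = kMa.
Hence a = g sinθ/(1+k) = 9.8×sin19.9°/2 = 1.668 m/s².
With constant a from rest, t = √(2L/a) = √(2·6.99/1.668) ≈ 2.90 s.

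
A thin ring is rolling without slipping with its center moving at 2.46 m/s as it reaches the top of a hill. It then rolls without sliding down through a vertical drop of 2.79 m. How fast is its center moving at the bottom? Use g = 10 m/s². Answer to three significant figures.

v ≈ 5.83 m/s

Here I = MR², so the shape factor k = I/(MR²) = 1.
Since it rolls without slipping, ω = v/R and KE = ½Mv² + ½Iω² = ½(1+k)Mv² = Mv².
Energy conservation: Mv₀² + Mgh = Mv², so v² = v₀² + 2gh/(1+k).
v = √(2.46² + 2×10×2.79/2) = √33.95 ≈ 5.83 m/s.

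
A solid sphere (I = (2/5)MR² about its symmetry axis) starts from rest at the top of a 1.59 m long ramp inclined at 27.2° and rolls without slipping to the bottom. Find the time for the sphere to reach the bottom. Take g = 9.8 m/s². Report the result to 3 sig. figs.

Here I = (2/5)MR², so the shape factor k = I/(MR²) = 0.4.
Along the incline Mg sinθ − f = Ma, and torque about the center fR = Iα = kMR²(a/R) gives f = kMa.
Hence a = g sinθ/(1+k) = 9.8×sin27.2°/1.4 = 3.2 m/s².
With constant a from rest, t = √(2L/a) = √(2·1.59/3.2) ≈ 0.997 s.

t ≈ 0.997 s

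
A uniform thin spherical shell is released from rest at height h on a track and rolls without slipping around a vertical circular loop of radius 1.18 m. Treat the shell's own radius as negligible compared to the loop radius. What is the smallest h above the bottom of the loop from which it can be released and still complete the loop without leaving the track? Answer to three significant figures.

The moment of inertia is (2/3)MR², giving k ≡ I/(MR²) = 2/3.
At the top of the loop, the minimum-contact condition is Mg = Mv_top²/r, so v_top² = gr.
With ω = v/R, the kinetic energy at speed v is ½(1+k)Mv² = (5/6)Mv².
Energy conservation from release (height h) to the top (height 2r): Mgh = Mg(2r) + (5/6)M·gr.
Thus h_min = 2r + (1+k)r/2 = r(2 + 1.667/2) = 1.18 × 2.833 ≈ 3.34 m.

h_min ≈ 3.34 m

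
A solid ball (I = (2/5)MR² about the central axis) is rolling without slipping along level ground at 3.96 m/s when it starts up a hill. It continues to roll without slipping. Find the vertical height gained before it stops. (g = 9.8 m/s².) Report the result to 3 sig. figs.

h ≈ 1.12 m

Here I = (2/5)MR², so the shape factor k = I/(MR²) = 0.4.
Rolling without slipping gives ω = v/R, so the total kinetic energy is ½Mv² + ½Iω² = ½(1+k)Mv² = (7/10)Mv².
All of this converts to potential energy at the highest point: (7/10)Mv₀² = Mgh.
Thus h = (1+k)v₀²/(2g) = 1.4 × 3.96² / (2 × 9.8) ≈ 1.12 m.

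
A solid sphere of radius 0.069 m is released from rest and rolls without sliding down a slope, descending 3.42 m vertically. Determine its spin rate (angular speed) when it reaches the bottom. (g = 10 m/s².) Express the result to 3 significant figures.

ω ≈ 101 rad/s

The moment of inertia is (2/5)MR², giving k ≡ I/(MR²) = 0.4.
Rolling without slipping gives ω = v/R, so the total kinetic energy is ½Mv² + ½Iω² = ½(1+k)Mv² = (7/10)Mv².
Energy conservation Mgh = ½(1+k)Mv² gives v = √(2gh/(1+k)) = √(2 × 10 × 3.42 / 1.4) = 6.99 m/s.
Then ω = v/R = 6.99 / 0.069 ≈ 101 rad/s.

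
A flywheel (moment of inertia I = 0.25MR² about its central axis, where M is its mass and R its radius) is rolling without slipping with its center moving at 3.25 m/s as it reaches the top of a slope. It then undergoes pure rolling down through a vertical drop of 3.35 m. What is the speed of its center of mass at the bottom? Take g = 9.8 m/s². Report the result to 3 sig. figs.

v ≈ 7.94 m/s

With I = 0.25MR², the ratio k = I/(MR²) is 0.25.
Rolling without slipping gives ω = v/R, so the total kinetic energy is ½Mv² + ½Iω² = ½(1+k)Mv² = (5/8)Mv².
Conserving energy between top and bottom: (5/8)Mv² = (5/8)Mv₀² + Mgh, hence v² = v₀² + 2gh/(1+k).
v = √(3.25² + 2×9.8×3.35/1.25) = √63.09 ≈ 7.94 m/s.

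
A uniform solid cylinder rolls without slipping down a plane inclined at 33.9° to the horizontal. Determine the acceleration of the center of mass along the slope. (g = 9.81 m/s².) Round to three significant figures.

Here I = (1/2)MR², so the shape factor k = I/(MR²) = 0.5.
Along the incline Mg sinθ − f = Ma, and torque about the center fR = Iα = kMR²(a/R) gives f = kMa.
Eliminating f: Mg sinθ = (1+k)Ma, so a = g sinθ/(1+k) = 9.81 × sin33.9° / 1.5 ≈ 3.65 m/s².

a ≈ 3.65 m/s²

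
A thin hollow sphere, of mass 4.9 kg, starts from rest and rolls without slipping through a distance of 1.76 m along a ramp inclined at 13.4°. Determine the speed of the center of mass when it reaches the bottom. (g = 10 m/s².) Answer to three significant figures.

v ≈ 2.21 m/s

Here I = (2/3)MR², so the shape factor k = I/(MR²) = 2/3.
Rolling without slipping gives ω = v/R, so the total kinetic energy is ½Mv² + ½Iω² = ½(1+k)Mv² = (5/6)Mv².
The vertical drop is h = L sinθ = 1.76 × sin13.4° = 0.4079 m.
Energy conservation: Mgh = (5/6)Mv², so v = √(2gh/(1+k)) = √(2 × 10 × 0.4079 / 1.667) ≈ 2.21 m/s.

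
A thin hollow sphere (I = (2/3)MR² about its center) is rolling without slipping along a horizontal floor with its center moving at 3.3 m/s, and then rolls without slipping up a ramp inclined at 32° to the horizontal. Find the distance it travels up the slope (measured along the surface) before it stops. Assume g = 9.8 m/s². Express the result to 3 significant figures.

d ≈ 1.75 m

The moment of inertia is (2/3)MR², giving k ≡ I/(MR²) = 2/3.
The rolling condition ω = v/R makes the rotational term ½I(v/R)² = ½kMv², so KE_total = ½(1+k)Mv² = (5/6)Mv².
Setting this equal to Mgh gives the vertical rise h = (1+k)v₀²/(2g) = 1.667×3.3²/(2×9.8) = 0.926 m.
The distance along the slope is d = h/sinθ = 0.926/sin32° ≈ 1.75 m.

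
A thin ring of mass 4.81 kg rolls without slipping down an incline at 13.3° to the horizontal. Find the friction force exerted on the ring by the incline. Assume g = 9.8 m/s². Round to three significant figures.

f ≈ 5.42 N

The moment of inertia is MR², giving k ≡ I/(MR²) = 1.
Along the incline Mg sinθ − f = Ma, and torque about the center fR = Iα = kMR²(a/R) gives f = kMa.
Combining, a = g sinθ/(1+k) and f = kMa = kMg sinθ/(1+k).
f = 1 × 4.81 × 9.8 × sin13.3° / 2 ≈ 5.42 N.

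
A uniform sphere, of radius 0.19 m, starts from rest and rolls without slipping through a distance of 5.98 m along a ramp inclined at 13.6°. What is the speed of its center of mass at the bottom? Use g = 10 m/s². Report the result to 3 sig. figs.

v ≈ 4.48 m/s

With I = (2/5)MR², the ratio k = I/(MR²) is 0.4.
The rolling condition ω = v/R makes the rotational term ½I(v/R)² = ½kMv², so KE_total = ½(1+k)Mv² = (7/10)Mv².
The vertical drop is h = L sinθ = 5.98 × sin13.6° = 1.406 m.
Setting Mgh = (7/10)Mv² gives v = √(2gh/(1+k)) = √(2·10·1.406/1.4) ≈ 4.48 m/s.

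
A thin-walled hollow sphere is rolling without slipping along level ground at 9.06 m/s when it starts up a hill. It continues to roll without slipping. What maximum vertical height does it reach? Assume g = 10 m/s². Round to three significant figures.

The moment of inertia is (2/3)MR², giving k ≡ I/(MR²) = 2/3.
Rolling without slipping gives ω = v/R, so the total kinetic energy is ½Mv² + ½Iω² = ½(1+k)Mv² = (5/6)Mv².
At the top the kinetic energy is zero, so (5/6)Mv₀² = Mgh.
Thus h = (1+k)v₀²/(2g) = 1.667 × 9.06² / (2 × 10) ≈ 6.84 m.

h ≈ 6.84 m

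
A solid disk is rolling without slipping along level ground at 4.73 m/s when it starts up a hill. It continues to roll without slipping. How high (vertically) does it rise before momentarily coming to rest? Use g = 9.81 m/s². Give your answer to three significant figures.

With I = (1/2)MR², the ratio k = I/(MR²) is 0.5.
Since it rolls without slipping, ω = v/R and KE = ½Mv² + ½Iω² = ½(1+k)Mv² = (3/4)Mv².
All of this converts to potential energy at the highest point: (3/4)Mv₀² = Mgh.
Thus h = (1+k)v₀²/(2g) = 1.5 × 4.73² / (2 × 9.81) ≈ 1.71 m.

h ≈ 1.71 m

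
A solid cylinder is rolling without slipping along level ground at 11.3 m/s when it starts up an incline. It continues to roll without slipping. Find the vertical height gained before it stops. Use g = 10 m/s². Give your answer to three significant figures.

h ≈ 9.58 m

The moment of inertia is (1/2)MR², giving k ≡ I/(MR²) = 0.5.
Since it rolls without slipping, ω = v/R and KE = ½Mv² + ½Iω² = ½(1+k)Mv² = (3/4)Mv².
All of this converts to potential energy at the highest point: (3/4)Mv₀² = Mgh.
Thus h = (1+k)v₀²/(2g) = 1.5 × 11.3² / (2 × 10) ≈ 9.58 m.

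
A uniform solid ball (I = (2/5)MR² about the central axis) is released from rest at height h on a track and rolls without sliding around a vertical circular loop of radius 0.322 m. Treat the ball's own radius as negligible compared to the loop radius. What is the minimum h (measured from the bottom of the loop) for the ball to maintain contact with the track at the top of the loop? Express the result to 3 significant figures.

The moment of inertia is (2/5)MR², giving k ≡ I/(MR²) = 0.4.
At the top of the loop, the minimum-contact condition is Mg = Mv_top²/r, so v_top² = gr.
With ω = v/R, the kinetic energy at speed v is ½(1+k)Mv² = (7/10)Mv².
Energy conservation from release (height h) to the top (height 2r): Mgh = Mg(2r) + (7/10)M·gr.
Thus h_min = 2r + (1+k)r/2 = r(2 + 1.4/2) = 0.322 × 2.7 ≈ 0.869 m.

h_min ≈ 0.869 m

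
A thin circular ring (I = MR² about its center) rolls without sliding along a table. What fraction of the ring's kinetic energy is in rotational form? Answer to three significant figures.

fraction ≈ 0.500

For this body I = MR², i.e. k = I/(MR²) = 1.
Since ω = v/R, the translational part is ½Mv² and the rotational part is ½I(v/R)² = ½kMv²; the total is ½(1+k)Mv².
The rotational fraction is therefore k/(1+k) = 1/2 ≈ 0.500.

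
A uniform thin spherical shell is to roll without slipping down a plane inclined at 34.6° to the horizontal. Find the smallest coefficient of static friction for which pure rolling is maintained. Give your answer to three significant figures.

μ_min ≈ 0.276

Here I = (2/3)MR², so the shape factor k = I/(MR²) = 2/3.
Translational: Mg sinθ − f = Ma. Rotational about the CM: fR = Iα = kMRa, so f = kMa.
These give a = g sinθ/(1+k) and the required friction f = kMg sinθ/(1+k).
With N = Mg cosθ, the no-slip condition f ≤ μN gives μ_min = f/N = k tanθ/(1+k).
μ_min = (2/3) × tan34.6° / 1.667 ≈ 0.276.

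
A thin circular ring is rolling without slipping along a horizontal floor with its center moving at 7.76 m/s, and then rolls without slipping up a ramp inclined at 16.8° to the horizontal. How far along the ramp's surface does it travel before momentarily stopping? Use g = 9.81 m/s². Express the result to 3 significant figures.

d ≈ 21.2 m

Here I = MR², so the shape factor k = I/(MR²) = 1.
The rolling condition ω = v/R makes the rotational term ½I(v/R)² = ½kMv², so KE_total = ½(1+k)Mv² = Mv².
Setting this equal to Mgh gives the vertical rise h = (1+k)v₀²/(2g) = 2×7.76²/(2×9.81) = 6.138 m.
Along the incline, d = h/sinθ = 6.138/sin16.8° ≈ 21.2 m.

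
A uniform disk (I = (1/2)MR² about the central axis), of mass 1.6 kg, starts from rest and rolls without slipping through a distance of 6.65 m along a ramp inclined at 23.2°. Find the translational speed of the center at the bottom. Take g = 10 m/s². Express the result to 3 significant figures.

Here I = (1/2)MR², so the shape factor k = I/(MR²) = 0.5.
Pure rolling means v = ωR; then KE = ½Mv² + ½I(v/R)² = ½(1+k)Mv² = (3/4)Mv².
The vertical drop is h = L sinθ = 6.65 × sin23.2° = 2.62 m.
Energy conservation: Mgh = (3/4)Mv², so v = √(2gh/(1+k)) = √(2 × 10 × 2.62 / 1.5) ≈ 5.91 m/s.

v ≈ 5.91 m/s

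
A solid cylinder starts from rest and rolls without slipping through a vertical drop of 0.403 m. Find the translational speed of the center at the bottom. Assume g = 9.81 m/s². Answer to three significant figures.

For this body I = (1/2)MR², i.e. k = I/(MR²) = 0.5.
Since it rolls without slipping, ω = v/R and KE = ½Mv² + ½Iω² = ½(1+k)Mv² = (3/4)Mv².
Energy conservation: Mgh = (3/4)Mv², so v = √(2gh/(1+k)) = √(2 × 9.81 × 0.403 / 1.5) ≈ 2.30 m/s.

v ≈ 2.30 m/s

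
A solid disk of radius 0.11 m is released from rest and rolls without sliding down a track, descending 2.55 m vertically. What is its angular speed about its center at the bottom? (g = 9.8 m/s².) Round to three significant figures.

With I = (1/2)MR², the ratio k = I/(MR²) is 0.5.
Rolling without slipping gives ω = v/R, so the total kinetic energy is ½Mv² + ½Iω² = ½(1+k)Mv² = (3/4)Mv².
Energy conservation Mgh = ½(1+k)Mv² gives v = √(2gh/(1+k)) = √(2 × 9.8 × 2.55 / 1.5) = 5.772 m/s.
Then ω = v/R = 5.772 / 0.11 ≈ 52.5 rad/s.

ω ≈ 52.5 rad/s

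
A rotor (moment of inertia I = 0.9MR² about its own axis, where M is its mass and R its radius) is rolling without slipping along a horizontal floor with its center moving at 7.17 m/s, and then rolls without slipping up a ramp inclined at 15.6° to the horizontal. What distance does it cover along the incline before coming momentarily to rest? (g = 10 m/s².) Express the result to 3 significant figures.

d ≈ 18.2 m

For this body I = 0.9MR², i.e. k = I/(MR²) = 0.9.
Pure rolling means v = ωR; then KE = ½Mv² + ½I(v/R)² = ½(1+k)Mv² = (19/20)Mv².
Setting this equal to Mgh gives the vertical rise h = (1+k)v₀²/(2g) = 1.9×7.17²/(2×10) = 4.884 m.
Along the incline, d = h/sinθ = 4.884/sin15.6° ≈ 18.2 m.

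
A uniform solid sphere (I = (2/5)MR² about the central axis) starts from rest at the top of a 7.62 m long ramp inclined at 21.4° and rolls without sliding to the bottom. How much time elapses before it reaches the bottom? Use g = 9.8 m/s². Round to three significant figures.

t ≈ 2.44 s

With I = (2/5)MR², the ratio k = I/(MR²) is 0.4.
Newton's second law down the slope: Mg sinθ − f = Ma. The torque equation fR = Iα (with α = a/R) gives f = kMa.
Hence a = g sinθ/(1+k) = 9.8×sin21.4°/1.4 = 2.554 m/s².
With constant a from rest, t = √(2L/a) = √(2·7.62/2.554) ≈ 2.44 s.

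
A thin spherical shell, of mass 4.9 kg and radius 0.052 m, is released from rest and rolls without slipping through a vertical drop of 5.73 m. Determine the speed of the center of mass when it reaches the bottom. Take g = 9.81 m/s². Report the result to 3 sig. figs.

For this body I = (2/3)MR², i.e. k = I/(MR²) = 2/3.
Rolling without slipping gives ω = v/R, so the total kinetic energy is ½Mv² + ½Iω² = ½(1+k)Mv² = (5/6)Mv².
Setting Mgh = (5/6)Mv² gives v = √(2gh/(1+k)) = √(2·9.81·5.73/1.667) ≈ 8.21 m/s.

v ≈ 8.21 m/s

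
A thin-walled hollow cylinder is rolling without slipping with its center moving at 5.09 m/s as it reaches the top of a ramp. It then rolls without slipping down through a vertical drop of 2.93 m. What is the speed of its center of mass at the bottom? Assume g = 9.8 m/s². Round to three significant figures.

v ≈ 7.39 m/s

The moment of inertia is MR², giving k ≡ I/(MR²) = 1.
Rolling without slipping gives ω = v/R, so the total kinetic energy is ½Mv² + ½Iω² = ½(1+k)Mv² = Mv².
Conserving energy between top and bottom: Mv² = Mv₀² + Mgh, hence v² = v₀² + 2gh/(1+k).
v = √(5.09² + 2×9.8×2.93/2) = √54.62 ≈ 7.39 m/s.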